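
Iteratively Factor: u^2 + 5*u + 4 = (u + 4)*(u + 1)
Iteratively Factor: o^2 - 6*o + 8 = (o - 4)*(o - 2)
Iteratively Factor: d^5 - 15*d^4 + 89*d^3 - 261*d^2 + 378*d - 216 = (d - 3)*(d^4 - 12*d^3 + 53*d^2 - 102*d + 72) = (d - 3)*(d - 2)*(d^3 - 10*d^2 + 33*d - 36) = (d - 4)*(d - 3)*(d - 2)*(d^2 - 6*d + 9) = (d - 4)*(d - 3)^2*(d - 2)*(d - 3)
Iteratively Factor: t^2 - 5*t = (t - 5)*(t)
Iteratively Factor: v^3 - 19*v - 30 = (v + 2)*(v^2 - 2*v - 15) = (v - 5)*(v + 2)*(v + 3)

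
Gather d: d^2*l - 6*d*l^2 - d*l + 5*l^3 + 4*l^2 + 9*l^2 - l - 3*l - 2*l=d^2*l + d*(-6*l^2 - l) + 5*l^3 + 13*l^2 - 6*l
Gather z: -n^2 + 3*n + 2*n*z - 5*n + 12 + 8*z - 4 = -n^2 - 2*n + z*(2*n + 8) + 8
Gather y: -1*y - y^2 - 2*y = -y^2 - 3*y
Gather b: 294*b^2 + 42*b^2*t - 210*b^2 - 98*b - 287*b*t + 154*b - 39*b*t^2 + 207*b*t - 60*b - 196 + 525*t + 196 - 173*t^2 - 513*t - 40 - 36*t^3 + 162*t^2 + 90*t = b^2*(42*t + 84) + b*(-39*t^2 - 80*t - 4) - 36*t^3 - 11*t^2 + 102*t - 40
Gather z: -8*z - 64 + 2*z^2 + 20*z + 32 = 2*z^2 + 12*z - 32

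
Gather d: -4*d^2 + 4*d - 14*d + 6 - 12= -4*d^2 - 10*d - 6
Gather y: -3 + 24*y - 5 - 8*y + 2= 16*y - 6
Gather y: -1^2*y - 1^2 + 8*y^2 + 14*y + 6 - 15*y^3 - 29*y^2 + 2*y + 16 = -15*y^3 - 21*y^2 + 15*y + 21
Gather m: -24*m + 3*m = -21*m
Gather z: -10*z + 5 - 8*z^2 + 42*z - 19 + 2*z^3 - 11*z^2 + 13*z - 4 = 2*z^3 - 19*z^2 + 45*z - 18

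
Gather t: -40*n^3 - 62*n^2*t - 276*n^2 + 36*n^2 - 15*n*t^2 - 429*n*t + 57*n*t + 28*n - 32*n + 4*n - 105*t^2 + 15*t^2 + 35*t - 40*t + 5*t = -40*n^3 - 240*n^2 + t^2*(-15*n - 90) + t*(-62*n^2 - 372*n)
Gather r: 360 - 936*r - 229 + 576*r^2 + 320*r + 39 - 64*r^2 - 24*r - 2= 512*r^2 - 640*r + 168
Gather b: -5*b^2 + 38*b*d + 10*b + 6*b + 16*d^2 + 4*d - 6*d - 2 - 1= -5*b^2 + b*(38*d + 16) + 16*d^2 - 2*d - 3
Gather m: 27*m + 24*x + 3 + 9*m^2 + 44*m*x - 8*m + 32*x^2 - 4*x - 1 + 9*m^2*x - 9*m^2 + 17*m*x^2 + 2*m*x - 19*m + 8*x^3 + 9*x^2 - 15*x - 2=9*m^2*x + m*(17*x^2 + 46*x) + 8*x^3 + 41*x^2 + 5*x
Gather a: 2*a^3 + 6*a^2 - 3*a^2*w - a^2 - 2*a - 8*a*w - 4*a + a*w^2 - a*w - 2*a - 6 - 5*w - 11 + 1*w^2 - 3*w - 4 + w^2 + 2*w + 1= 2*a^3 + a^2*(5 - 3*w) + a*(w^2 - 9*w - 8) + 2*w^2 - 6*w - 20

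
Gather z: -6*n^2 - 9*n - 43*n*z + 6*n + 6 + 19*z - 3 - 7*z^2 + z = -6*n^2 - 3*n - 7*z^2 + z*(20 - 43*n) + 3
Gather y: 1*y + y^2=y^2 + y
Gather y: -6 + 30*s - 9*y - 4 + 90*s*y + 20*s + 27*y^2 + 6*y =50*s + 27*y^2 + y*(90*s - 3) - 10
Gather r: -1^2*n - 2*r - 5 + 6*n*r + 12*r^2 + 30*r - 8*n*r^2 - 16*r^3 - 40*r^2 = -n - 16*r^3 + r^2*(-8*n - 28) + r*(6*n + 28) - 5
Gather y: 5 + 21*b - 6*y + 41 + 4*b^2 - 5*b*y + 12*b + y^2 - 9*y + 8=4*b^2 + 33*b + y^2 + y*(-5*b - 15) + 54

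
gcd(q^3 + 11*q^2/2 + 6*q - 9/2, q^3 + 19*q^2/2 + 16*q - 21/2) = q^2 + 5*q/2 - 3/2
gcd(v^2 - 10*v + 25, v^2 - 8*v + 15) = v - 5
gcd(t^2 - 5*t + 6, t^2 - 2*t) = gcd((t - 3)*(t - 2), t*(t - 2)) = t - 2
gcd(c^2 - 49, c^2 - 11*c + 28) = c - 7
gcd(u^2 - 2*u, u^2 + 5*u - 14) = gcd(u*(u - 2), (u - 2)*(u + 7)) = u - 2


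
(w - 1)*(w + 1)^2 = w^3 + w^2 - w - 1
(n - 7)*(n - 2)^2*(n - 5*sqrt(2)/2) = n^4 - 11*n^3 - 5*sqrt(2)*n^3/2 + 32*n^2 + 55*sqrt(2)*n^2/2 - 80*sqrt(2)*n - 28*n + 70*sqrt(2)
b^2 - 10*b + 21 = (b - 7)*(b - 3)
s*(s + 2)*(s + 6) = s^3 + 8*s^2 + 12*s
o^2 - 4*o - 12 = (o - 6)*(o + 2)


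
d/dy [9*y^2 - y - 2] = 18*y - 1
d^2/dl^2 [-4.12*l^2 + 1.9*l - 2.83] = -8.24000000000000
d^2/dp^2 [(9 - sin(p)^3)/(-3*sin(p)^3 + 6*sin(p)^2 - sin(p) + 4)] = (-18*sin(p)^8 - 24*sin(p)^7 + 675*sin(p)^6 - 1852*sin(p)^5 + 566*sin(p)^4 + 3212*sin(p)^3 - 2985*sin(p)^2 - 192*sin(p) + 414)/(3*sin(p)^3 - 6*sin(p)^2 + sin(p) - 4)^3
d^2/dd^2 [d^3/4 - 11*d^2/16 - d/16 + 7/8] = 3*d/2 - 11/8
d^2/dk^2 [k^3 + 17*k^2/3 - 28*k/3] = 6*k + 34/3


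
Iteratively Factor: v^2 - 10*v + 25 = (v - 5)*(v - 5)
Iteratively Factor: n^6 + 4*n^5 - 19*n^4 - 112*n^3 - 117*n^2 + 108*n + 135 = (n + 1)*(n^5 + 3*n^4 - 22*n^3 - 90*n^2 - 27*n + 135) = (n + 1)*(n + 3)*(n^4 - 22*n^2 - 24*n + 45) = (n - 1)*(n + 1)*(n + 3)*(n^3 + n^2 - 21*n - 45) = (n - 5)*(n - 1)*(n + 1)*(n + 3)*(n^2 + 6*n + 9) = (n - 5)*(n - 1)*(n + 1)*(n + 3)^2*(n + 3)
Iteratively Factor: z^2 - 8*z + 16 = (z - 4)*(z - 4)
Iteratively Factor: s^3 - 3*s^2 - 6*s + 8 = (s + 2)*(s^2 - 5*s + 4) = (s - 4)*(s + 2)*(s - 1)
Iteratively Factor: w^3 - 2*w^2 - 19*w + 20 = (w - 1)*(w^2 - w - 20) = (w - 1)*(w + 4)*(w - 5)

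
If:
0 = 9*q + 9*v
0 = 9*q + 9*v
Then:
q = -v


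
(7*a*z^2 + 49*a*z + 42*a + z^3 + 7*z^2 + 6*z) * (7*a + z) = 49*a^2*z^2 + 343*a^2*z + 294*a^2 + 14*a*z^3 + 98*a*z^2 + 84*a*z + z^4 + 7*z^3 + 6*z^2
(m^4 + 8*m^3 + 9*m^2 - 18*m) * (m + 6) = m^5 + 14*m^4 + 57*m^3 + 36*m^2 - 108*m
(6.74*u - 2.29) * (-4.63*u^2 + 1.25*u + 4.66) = -31.2062*u^3 + 19.0277*u^2 + 28.5459*u - 10.6714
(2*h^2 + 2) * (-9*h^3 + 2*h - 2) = -18*h^5 - 14*h^3 - 4*h^2 + 4*h - 4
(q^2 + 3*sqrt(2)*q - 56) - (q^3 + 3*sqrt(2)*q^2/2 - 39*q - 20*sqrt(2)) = -q^3 - 3*sqrt(2)*q^2/2 + q^2 + 3*sqrt(2)*q + 39*q - 56 + 20*sqrt(2)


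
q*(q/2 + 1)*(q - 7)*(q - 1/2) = q^4/2 - 11*q^3/4 - 23*q^2/4 + 7*q/2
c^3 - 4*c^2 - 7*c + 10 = (c - 5)*(c - 1)*(c + 2)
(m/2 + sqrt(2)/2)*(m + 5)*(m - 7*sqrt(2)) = m^3/2 - 3*sqrt(2)*m^2 + 5*m^2/2 - 15*sqrt(2)*m - 7*m - 35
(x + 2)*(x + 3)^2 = x^3 + 8*x^2 + 21*x + 18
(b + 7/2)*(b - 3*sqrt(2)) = b^2 - 3*sqrt(2)*b + 7*b/2 - 21*sqrt(2)/2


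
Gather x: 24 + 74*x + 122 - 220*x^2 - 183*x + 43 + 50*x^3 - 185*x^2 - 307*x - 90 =50*x^3 - 405*x^2 - 416*x + 99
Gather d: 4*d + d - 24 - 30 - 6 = 5*d - 60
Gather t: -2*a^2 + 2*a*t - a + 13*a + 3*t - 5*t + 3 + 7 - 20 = -2*a^2 + 12*a + t*(2*a - 2) - 10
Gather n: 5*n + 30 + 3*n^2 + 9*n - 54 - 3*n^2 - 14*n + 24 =0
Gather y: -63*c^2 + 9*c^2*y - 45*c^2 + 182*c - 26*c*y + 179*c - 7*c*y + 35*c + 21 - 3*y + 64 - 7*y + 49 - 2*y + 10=-108*c^2 + 396*c + y*(9*c^2 - 33*c - 12) + 144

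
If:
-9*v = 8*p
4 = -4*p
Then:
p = -1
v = 8/9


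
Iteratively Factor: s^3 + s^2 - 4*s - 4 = (s + 1)*(s^2 - 4) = (s - 2)*(s + 1)*(s + 2)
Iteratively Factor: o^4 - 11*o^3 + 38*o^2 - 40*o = (o - 4)*(o^3 - 7*o^2 + 10*o) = o*(o - 4)*(o^2 - 7*o + 10) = o*(o - 5)*(o - 4)*(o - 2)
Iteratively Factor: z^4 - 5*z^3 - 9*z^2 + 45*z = (z + 3)*(z^3 - 8*z^2 + 15*z) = z*(z + 3)*(z^2 - 8*z + 15) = z*(z - 3)*(z + 3)*(z - 5)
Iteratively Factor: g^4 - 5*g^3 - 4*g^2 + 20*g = (g - 5)*(g^3 - 4*g) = (g - 5)*(g + 2)*(g^2 - 2*g) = (g - 5)*(g - 2)*(g + 2)*(g)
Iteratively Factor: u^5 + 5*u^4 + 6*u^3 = (u)*(u^4 + 5*u^3 + 6*u^2) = u*(u + 2)*(u^3 + 3*u^2) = u^2*(u + 2)*(u^2 + 3*u) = u^3*(u + 2)*(u + 3)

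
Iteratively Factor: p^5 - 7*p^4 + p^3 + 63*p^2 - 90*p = (p + 3)*(p^4 - 10*p^3 + 31*p^2 - 30*p) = p*(p + 3)*(p^3 - 10*p^2 + 31*p - 30) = p*(p - 5)*(p + 3)*(p^2 - 5*p + 6) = p*(p - 5)*(p - 2)*(p + 3)*(p - 3)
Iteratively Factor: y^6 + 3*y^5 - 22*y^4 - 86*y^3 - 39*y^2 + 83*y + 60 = (y + 3)*(y^5 - 22*y^3 - 20*y^2 + 21*y + 20) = (y - 5)*(y + 3)*(y^4 + 5*y^3 + 3*y^2 - 5*y - 4) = (y - 5)*(y + 1)*(y + 3)*(y^3 + 4*y^2 - y - 4) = (y - 5)*(y + 1)^2*(y + 3)*(y^2 + 3*y - 4) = (y - 5)*(y - 1)*(y + 1)^2*(y + 3)*(y + 4)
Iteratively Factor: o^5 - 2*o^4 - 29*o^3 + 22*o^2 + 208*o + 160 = (o - 5)*(o^4 + 3*o^3 - 14*o^2 - 48*o - 32) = (o - 5)*(o + 2)*(o^3 + o^2 - 16*o - 16) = (o - 5)*(o + 2)*(o + 4)*(o^2 - 3*o - 4) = (o - 5)*(o - 4)*(o + 2)*(o + 4)*(o + 1)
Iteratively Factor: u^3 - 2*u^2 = (u)*(u^2 - 2*u) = u*(u - 2)*(u)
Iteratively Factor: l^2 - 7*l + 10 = (l - 5)*(l - 2)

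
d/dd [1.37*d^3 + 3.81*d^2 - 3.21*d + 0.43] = 4.11*d^2 + 7.62*d - 3.21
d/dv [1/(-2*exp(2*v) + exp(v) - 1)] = (4*exp(v) - 1)*exp(v)/(2*exp(2*v) - exp(v) + 1)^2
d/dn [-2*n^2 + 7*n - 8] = 7 - 4*n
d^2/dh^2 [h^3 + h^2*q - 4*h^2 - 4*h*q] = 6*h + 2*q - 8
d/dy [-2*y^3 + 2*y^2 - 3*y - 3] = -6*y^2 + 4*y - 3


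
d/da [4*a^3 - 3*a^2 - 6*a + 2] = 12*a^2 - 6*a - 6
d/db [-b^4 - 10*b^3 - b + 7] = -4*b^3 - 30*b^2 - 1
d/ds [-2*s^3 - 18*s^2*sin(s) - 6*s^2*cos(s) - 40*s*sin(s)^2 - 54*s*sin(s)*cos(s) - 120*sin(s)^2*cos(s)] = 6*s^2*sin(s) - 18*s^2*cos(s) - 6*s^2 - 36*s*sin(s) - 40*s*sin(2*s) - 12*s*cos(s) - 54*s*cos(2*s) + 30*sin(s) - 27*sin(2*s) - 90*sin(3*s) + 20*cos(2*s) - 20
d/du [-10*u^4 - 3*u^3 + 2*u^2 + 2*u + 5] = -40*u^3 - 9*u^2 + 4*u + 2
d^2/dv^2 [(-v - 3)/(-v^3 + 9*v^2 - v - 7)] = 2*((v + 3)*(3*v^2 - 18*v + 1)^2 + (-3*v^2 + 18*v - 3*(v - 3)*(v + 3) - 1)*(v^3 - 9*v^2 + v + 7))/(v^3 - 9*v^2 + v + 7)^3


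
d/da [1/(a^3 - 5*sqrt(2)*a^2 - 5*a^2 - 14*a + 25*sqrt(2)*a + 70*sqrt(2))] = (-3*a^2 + 10*a + 10*sqrt(2)*a - 25*sqrt(2) + 14)/(a^3 - 5*sqrt(2)*a^2 - 5*a^2 - 14*a + 25*sqrt(2)*a + 70*sqrt(2))^2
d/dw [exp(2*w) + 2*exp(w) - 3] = 2*(exp(w) + 1)*exp(w)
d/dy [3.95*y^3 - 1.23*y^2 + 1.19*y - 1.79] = 11.85*y^2 - 2.46*y + 1.19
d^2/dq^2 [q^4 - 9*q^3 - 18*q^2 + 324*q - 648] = 12*q^2 - 54*q - 36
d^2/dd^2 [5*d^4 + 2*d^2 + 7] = 60*d^2 + 4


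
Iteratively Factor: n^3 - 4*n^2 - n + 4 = (n - 4)*(n^2 - 1) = (n - 4)*(n - 1)*(n + 1)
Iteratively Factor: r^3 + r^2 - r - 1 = (r - 1)*(r^2 + 2*r + 1) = (r - 1)*(r + 1)*(r + 1)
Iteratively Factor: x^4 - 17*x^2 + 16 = (x + 4)*(x^3 - 4*x^2 - x + 4) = (x + 1)*(x + 4)*(x^2 - 5*x + 4) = (x - 4)*(x + 1)*(x + 4)*(x - 1)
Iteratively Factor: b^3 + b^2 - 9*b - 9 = (b - 3)*(b^2 + 4*b + 3) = (b - 3)*(b + 3)*(b + 1)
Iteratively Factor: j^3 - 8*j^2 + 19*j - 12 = (j - 4)*(j^2 - 4*j + 3) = (j - 4)*(j - 3)*(j - 1)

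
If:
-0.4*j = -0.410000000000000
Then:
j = 1.02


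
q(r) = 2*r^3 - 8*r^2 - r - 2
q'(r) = 6*r^2 - 16*r - 1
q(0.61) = -5.13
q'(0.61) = -8.53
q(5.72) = 104.83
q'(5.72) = 103.79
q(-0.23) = -2.22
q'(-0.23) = 3.00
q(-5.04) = -456.22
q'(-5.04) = 232.05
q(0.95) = -8.46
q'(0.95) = -10.78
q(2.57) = -23.46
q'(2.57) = -2.49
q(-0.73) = -6.31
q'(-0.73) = 13.88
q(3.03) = -22.84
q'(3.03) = 5.61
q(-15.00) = -8537.00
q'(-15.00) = 1589.00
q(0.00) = -2.00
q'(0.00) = -1.00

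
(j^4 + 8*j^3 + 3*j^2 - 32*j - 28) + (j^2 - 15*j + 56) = j^4 + 8*j^3 + 4*j^2 - 47*j + 28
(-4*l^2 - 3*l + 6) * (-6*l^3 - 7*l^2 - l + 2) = 24*l^5 + 46*l^4 - 11*l^3 - 47*l^2 - 12*l + 12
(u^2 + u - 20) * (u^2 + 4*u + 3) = u^4 + 5*u^3 - 13*u^2 - 77*u - 60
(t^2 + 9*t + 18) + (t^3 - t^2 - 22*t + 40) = t^3 - 13*t + 58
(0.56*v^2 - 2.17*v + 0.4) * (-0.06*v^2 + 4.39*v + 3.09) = -0.0336*v^4 + 2.5886*v^3 - 7.8199*v^2 - 4.9493*v + 1.236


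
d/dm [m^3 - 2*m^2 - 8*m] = 3*m^2 - 4*m - 8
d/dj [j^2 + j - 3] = 2*j + 1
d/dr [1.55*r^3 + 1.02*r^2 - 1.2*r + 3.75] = 4.65*r^2 + 2.04*r - 1.2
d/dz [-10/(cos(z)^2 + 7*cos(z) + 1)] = -10*(2*cos(z) + 7)*sin(z)/(cos(z)^2 + 7*cos(z) + 1)^2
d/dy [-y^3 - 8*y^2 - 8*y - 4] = -3*y^2 - 16*y - 8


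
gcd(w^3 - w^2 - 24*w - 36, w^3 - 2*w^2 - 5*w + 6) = w + 2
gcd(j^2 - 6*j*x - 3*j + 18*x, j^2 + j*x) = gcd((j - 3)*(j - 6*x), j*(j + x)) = 1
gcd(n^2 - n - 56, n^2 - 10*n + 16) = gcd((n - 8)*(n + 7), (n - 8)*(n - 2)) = n - 8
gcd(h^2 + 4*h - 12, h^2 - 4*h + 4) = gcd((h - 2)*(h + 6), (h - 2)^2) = h - 2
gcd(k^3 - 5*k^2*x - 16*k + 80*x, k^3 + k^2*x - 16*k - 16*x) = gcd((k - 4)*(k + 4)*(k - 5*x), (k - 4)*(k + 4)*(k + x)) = k^2 - 16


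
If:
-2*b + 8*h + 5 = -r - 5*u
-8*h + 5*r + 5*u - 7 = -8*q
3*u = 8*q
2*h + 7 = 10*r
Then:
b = 503*u/70 + 4/5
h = 8*u/7 - 1/2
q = 3*u/8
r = 8*u/35 + 3/5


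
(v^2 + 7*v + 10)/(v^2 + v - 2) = (v + 5)/(v - 1)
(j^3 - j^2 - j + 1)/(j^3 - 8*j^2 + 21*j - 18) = (j^3 - j^2 - j + 1)/(j^3 - 8*j^2 + 21*j - 18)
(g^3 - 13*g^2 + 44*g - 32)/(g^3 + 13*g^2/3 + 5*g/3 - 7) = 3*(g^2 - 12*g + 32)/(3*g^2 + 16*g + 21)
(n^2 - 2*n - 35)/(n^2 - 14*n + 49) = (n + 5)/(n - 7)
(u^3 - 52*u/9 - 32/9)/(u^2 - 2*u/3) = (9*u^3 - 52*u - 32)/(3*u*(3*u - 2))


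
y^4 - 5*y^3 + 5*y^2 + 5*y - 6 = (y - 3)*(y - 2)*(y - 1)*(y + 1)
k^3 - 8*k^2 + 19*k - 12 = (k - 4)*(k - 3)*(k - 1)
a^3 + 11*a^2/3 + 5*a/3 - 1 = (a - 1/3)*(a + 1)*(a + 3)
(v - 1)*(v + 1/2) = v^2 - v/2 - 1/2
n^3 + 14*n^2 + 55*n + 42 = (n + 1)*(n + 6)*(n + 7)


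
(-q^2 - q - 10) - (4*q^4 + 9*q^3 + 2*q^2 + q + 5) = -4*q^4 - 9*q^3 - 3*q^2 - 2*q - 15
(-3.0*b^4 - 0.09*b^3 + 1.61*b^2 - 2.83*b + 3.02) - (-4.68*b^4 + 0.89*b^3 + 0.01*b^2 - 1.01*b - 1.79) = 1.68*b^4 - 0.98*b^3 + 1.6*b^2 - 1.82*b + 4.81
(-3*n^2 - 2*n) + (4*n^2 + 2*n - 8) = n^2 - 8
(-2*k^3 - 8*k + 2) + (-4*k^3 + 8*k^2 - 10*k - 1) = -6*k^3 + 8*k^2 - 18*k + 1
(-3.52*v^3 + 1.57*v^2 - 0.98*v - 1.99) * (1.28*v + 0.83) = -4.5056*v^4 - 0.911999999999999*v^3 + 0.0487*v^2 - 3.3606*v - 1.6517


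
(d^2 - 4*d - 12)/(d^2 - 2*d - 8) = (d - 6)/(d - 4)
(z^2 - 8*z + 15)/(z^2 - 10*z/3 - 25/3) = 3*(z - 3)/(3*z + 5)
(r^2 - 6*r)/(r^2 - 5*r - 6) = r/(r + 1)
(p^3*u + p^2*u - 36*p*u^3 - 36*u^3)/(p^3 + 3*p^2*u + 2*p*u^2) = u*(p^3 + p^2 - 36*p*u^2 - 36*u^2)/(p*(p^2 + 3*p*u + 2*u^2))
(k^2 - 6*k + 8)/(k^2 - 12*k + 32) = (k - 2)/(k - 8)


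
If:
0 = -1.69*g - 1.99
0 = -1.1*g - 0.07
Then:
No Solution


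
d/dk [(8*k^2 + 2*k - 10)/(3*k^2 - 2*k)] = 2*(-11*k^2 + 30*k - 10)/(k^2*(9*k^2 - 12*k + 4))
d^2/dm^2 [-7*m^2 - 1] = -14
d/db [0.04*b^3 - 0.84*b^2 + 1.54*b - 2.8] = 0.12*b^2 - 1.68*b + 1.54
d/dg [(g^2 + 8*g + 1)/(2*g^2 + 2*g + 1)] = 2*(-7*g^2 - g + 3)/(4*g^4 + 8*g^3 + 8*g^2 + 4*g + 1)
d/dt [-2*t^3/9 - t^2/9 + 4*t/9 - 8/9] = -2*t^2/3 - 2*t/9 + 4/9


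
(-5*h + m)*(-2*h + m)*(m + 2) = 10*h^2*m + 20*h^2 - 7*h*m^2 - 14*h*m + m^3 + 2*m^2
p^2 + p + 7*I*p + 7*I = (p + 1)*(p + 7*I)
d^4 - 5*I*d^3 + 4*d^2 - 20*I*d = d*(d - 5*I)*(d - 2*I)*(d + 2*I)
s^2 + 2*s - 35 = (s - 5)*(s + 7)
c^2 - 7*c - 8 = (c - 8)*(c + 1)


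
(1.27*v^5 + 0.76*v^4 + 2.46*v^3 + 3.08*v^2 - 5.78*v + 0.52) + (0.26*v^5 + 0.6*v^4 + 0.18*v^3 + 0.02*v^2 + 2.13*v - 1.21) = 1.53*v^5 + 1.36*v^4 + 2.64*v^3 + 3.1*v^2 - 3.65*v - 0.69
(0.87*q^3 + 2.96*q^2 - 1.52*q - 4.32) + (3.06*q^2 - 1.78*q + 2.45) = 0.87*q^3 + 6.02*q^2 - 3.3*q - 1.87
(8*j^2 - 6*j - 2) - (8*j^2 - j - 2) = -5*j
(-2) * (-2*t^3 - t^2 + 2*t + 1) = 4*t^3 + 2*t^2 - 4*t - 2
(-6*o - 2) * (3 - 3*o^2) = 18*o^3 + 6*o^2 - 18*o - 6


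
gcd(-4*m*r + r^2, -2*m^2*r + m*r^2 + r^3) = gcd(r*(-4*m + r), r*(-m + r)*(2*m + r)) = r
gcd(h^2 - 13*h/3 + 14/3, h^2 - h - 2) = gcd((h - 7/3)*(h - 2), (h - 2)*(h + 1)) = h - 2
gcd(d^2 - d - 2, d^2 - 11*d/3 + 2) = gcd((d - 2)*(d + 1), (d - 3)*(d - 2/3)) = 1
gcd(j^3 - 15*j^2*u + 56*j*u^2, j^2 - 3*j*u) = j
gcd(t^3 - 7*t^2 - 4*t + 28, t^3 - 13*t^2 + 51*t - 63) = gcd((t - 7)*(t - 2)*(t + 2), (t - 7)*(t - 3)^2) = t - 7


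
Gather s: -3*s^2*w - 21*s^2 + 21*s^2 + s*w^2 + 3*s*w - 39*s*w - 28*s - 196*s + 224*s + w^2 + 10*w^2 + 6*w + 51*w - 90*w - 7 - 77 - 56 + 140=-3*s^2*w + s*(w^2 - 36*w) + 11*w^2 - 33*w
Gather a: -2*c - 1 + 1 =-2*c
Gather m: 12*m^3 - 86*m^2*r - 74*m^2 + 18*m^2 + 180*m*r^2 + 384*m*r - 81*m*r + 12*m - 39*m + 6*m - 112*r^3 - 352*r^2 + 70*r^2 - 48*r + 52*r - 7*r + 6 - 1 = 12*m^3 + m^2*(-86*r - 56) + m*(180*r^2 + 303*r - 21) - 112*r^3 - 282*r^2 - 3*r + 5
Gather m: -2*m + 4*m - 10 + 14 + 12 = 2*m + 16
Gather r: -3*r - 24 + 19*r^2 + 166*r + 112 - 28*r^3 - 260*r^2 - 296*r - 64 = -28*r^3 - 241*r^2 - 133*r + 24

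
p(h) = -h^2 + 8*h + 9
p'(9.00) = -10.00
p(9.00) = 0.00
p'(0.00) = 8.00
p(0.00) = 9.00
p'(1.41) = 5.18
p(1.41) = 18.29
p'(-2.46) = 12.92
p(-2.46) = -16.73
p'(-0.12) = 8.24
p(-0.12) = 8.03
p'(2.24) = 3.52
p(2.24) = 21.90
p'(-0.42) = 8.84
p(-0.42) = 5.46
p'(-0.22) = 8.44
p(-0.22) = 7.19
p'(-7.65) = 23.30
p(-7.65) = -110.72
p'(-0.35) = 8.70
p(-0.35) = 6.08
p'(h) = 8 - 2*h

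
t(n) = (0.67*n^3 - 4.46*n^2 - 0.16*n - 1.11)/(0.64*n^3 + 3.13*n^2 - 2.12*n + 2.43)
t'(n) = (-1.92*n^2 - 6.26*n + 2.12)*(0.67*n^3 - 4.46*n^2 - 0.16*n - 1.11)/(0.64*n^3 + 3.13*n^2 - 2.12*n + 2.43)^2 + (2.01*n^2 - 8.92*n - 0.16)/(0.64*n^3 + 3.13*n^2 - 2.12*n + 2.43)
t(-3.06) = -3.10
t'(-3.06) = 1.80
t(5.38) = -0.15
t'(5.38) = 0.13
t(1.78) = -0.96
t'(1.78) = 0.40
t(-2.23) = -1.94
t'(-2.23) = 1.09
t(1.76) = -0.97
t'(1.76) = 0.40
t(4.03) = -0.35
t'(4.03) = 0.18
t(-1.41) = -1.18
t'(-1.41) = 0.81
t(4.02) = -0.35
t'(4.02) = 0.18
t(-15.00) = 2.30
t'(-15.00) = 0.13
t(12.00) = 0.33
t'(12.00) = 0.04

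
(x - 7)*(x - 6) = x^2 - 13*x + 42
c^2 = c^2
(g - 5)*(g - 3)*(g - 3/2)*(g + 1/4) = g^4 - 37*g^3/4 + 197*g^2/8 - 63*g/4 - 45/8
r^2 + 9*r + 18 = (r + 3)*(r + 6)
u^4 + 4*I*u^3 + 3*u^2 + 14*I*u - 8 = (u - 2*I)*(u + I)^2*(u + 4*I)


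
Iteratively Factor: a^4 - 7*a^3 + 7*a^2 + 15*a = (a - 3)*(a^3 - 4*a^2 - 5*a) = a*(a - 3)*(a^2 - 4*a - 5) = a*(a - 3)*(a + 1)*(a - 5)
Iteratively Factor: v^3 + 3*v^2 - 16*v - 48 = (v + 3)*(v^2 - 16) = (v + 3)*(v + 4)*(v - 4)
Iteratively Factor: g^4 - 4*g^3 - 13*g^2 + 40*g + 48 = (g - 4)*(g^3 - 13*g - 12) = (g - 4)^2*(g^2 + 4*g + 3) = (g - 4)^2*(g + 1)*(g + 3)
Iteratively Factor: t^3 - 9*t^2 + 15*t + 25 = (t + 1)*(t^2 - 10*t + 25) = (t - 5)*(t + 1)*(t - 5)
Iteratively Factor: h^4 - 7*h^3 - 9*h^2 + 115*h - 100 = (h + 4)*(h^3 - 11*h^2 + 35*h - 25) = (h - 1)*(h + 4)*(h^2 - 10*h + 25) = (h - 5)*(h - 1)*(h + 4)*(h - 5)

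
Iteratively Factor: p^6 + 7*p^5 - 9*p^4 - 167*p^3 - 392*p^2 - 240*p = (p - 5)*(p^5 + 12*p^4 + 51*p^3 + 88*p^2 + 48*p) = (p - 5)*(p + 3)*(p^4 + 9*p^3 + 24*p^2 + 16*p) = (p - 5)*(p + 3)*(p + 4)*(p^3 + 5*p^2 + 4*p) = (p - 5)*(p + 1)*(p + 3)*(p + 4)*(p^2 + 4*p) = (p - 5)*(p + 1)*(p + 3)*(p + 4)^2*(p)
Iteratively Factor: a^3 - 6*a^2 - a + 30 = (a - 3)*(a^2 - 3*a - 10) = (a - 3)*(a + 2)*(a - 5)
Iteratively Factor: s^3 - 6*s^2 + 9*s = (s - 3)*(s^2 - 3*s) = (s - 3)^2*(s)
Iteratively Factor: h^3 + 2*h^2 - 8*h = (h - 2)*(h^2 + 4*h) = h*(h - 2)*(h + 4)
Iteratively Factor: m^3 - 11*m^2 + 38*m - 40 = (m - 4)*(m^2 - 7*m + 10) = (m - 5)*(m - 4)*(m - 2)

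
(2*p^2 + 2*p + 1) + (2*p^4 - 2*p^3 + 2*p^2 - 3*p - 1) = 2*p^4 - 2*p^3 + 4*p^2 - p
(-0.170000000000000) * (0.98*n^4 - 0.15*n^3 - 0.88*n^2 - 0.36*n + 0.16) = -0.1666*n^4 + 0.0255*n^3 + 0.1496*n^2 + 0.0612*n - 0.0272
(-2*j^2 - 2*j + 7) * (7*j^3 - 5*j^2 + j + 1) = -14*j^5 - 4*j^4 + 57*j^3 - 39*j^2 + 5*j + 7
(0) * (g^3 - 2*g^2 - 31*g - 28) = 0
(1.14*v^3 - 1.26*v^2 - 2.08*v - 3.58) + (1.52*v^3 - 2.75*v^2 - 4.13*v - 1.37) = 2.66*v^3 - 4.01*v^2 - 6.21*v - 4.95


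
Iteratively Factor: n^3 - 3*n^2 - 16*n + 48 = (n - 3)*(n^2 - 16) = (n - 4)*(n - 3)*(n + 4)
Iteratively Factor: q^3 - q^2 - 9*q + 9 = (q + 3)*(q^2 - 4*q + 3) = (q - 1)*(q + 3)*(q - 3)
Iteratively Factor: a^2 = (a)*(a)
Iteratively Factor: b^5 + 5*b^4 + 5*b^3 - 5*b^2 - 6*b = (b - 1)*(b^4 + 6*b^3 + 11*b^2 + 6*b) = (b - 1)*(b + 2)*(b^3 + 4*b^2 + 3*b) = b*(b - 1)*(b + 2)*(b^2 + 4*b + 3) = b*(b - 1)*(b + 2)*(b + 3)*(b + 1)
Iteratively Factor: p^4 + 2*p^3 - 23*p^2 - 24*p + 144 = (p - 3)*(p^3 + 5*p^2 - 8*p - 48) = (p - 3)*(p + 4)*(p^2 + p - 12) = (p - 3)*(p + 4)^2*(p - 3)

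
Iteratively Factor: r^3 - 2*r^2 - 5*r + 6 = (r + 2)*(r^2 - 4*r + 3) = (r - 3)*(r + 2)*(r - 1)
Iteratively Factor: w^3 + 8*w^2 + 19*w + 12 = (w + 3)*(w^2 + 5*w + 4) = (w + 3)*(w + 4)*(w + 1)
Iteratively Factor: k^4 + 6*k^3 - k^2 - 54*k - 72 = (k + 2)*(k^3 + 4*k^2 - 9*k - 36) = (k + 2)*(k + 4)*(k^2 - 9) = (k - 3)*(k + 2)*(k + 4)*(k + 3)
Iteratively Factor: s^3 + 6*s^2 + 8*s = (s + 4)*(s^2 + 2*s) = s*(s + 4)*(s + 2)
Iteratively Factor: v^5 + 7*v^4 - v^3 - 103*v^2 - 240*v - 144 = (v + 3)*(v^4 + 4*v^3 - 13*v^2 - 64*v - 48) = (v + 3)*(v + 4)*(v^3 - 13*v - 12) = (v + 3)^2*(v + 4)*(v^2 - 3*v - 4) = (v + 1)*(v + 3)^2*(v + 4)*(v - 4)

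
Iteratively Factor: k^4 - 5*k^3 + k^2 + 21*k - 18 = (k - 3)*(k^3 - 2*k^2 - 5*k + 6) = (k - 3)^2*(k^2 + k - 2) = (k - 3)^2*(k + 2)*(k - 1)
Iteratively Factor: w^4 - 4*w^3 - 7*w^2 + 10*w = (w - 5)*(w^3 + w^2 - 2*w) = w*(w - 5)*(w^2 + w - 2) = w*(w - 5)*(w + 2)*(w - 1)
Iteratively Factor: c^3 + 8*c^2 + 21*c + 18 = (c + 2)*(c^2 + 6*c + 9) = (c + 2)*(c + 3)*(c + 3)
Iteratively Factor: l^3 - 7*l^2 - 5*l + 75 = (l - 5)*(l^2 - 2*l - 15) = (l - 5)^2*(l + 3)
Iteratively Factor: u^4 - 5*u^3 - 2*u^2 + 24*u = (u + 2)*(u^3 - 7*u^2 + 12*u) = (u - 4)*(u + 2)*(u^2 - 3*u) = u*(u - 4)*(u + 2)*(u - 3)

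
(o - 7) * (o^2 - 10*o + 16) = o^3 - 17*o^2 + 86*o - 112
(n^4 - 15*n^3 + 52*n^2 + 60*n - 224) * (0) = 0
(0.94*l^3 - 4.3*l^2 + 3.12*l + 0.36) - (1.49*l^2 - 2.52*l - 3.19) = 0.94*l^3 - 5.79*l^2 + 5.64*l + 3.55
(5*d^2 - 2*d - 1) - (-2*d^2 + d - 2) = 7*d^2 - 3*d + 1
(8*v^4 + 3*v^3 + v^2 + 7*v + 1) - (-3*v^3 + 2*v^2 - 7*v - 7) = 8*v^4 + 6*v^3 - v^2 + 14*v + 8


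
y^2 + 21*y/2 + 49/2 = (y + 7/2)*(y + 7)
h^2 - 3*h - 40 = (h - 8)*(h + 5)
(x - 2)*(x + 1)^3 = x^4 + x^3 - 3*x^2 - 5*x - 2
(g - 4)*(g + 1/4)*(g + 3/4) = g^3 - 3*g^2 - 61*g/16 - 3/4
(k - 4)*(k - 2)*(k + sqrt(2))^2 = k^4 - 6*k^3 + 2*sqrt(2)*k^3 - 12*sqrt(2)*k^2 + 10*k^2 - 12*k + 16*sqrt(2)*k + 16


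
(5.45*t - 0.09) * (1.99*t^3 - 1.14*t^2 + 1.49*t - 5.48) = 10.8455*t^4 - 6.3921*t^3 + 8.2231*t^2 - 30.0001*t + 0.4932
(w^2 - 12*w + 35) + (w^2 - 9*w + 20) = 2*w^2 - 21*w + 55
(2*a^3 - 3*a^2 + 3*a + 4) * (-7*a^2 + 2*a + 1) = -14*a^5 + 25*a^4 - 25*a^3 - 25*a^2 + 11*a + 4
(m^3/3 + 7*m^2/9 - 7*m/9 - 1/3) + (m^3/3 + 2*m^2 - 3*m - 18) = 2*m^3/3 + 25*m^2/9 - 34*m/9 - 55/3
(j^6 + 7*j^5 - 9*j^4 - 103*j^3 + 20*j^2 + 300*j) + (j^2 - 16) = j^6 + 7*j^5 - 9*j^4 - 103*j^3 + 21*j^2 + 300*j - 16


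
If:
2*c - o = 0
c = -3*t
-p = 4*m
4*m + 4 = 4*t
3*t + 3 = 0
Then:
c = 3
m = -2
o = 6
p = 8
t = -1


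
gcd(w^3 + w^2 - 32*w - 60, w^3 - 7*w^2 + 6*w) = w - 6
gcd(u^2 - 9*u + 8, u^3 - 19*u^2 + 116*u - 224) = u - 8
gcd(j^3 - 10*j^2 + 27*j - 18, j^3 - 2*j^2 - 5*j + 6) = j^2 - 4*j + 3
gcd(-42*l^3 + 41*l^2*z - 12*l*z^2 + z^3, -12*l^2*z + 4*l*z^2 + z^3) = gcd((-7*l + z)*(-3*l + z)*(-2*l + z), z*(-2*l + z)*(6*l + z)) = -2*l + z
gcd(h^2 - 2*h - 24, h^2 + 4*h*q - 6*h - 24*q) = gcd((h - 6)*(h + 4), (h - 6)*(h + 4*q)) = h - 6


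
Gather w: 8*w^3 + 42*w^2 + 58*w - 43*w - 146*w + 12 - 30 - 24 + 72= 8*w^3 + 42*w^2 - 131*w + 30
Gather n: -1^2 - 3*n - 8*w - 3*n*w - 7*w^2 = n*(-3*w - 3) - 7*w^2 - 8*w - 1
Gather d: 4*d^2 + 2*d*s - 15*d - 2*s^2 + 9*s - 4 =4*d^2 + d*(2*s - 15) - 2*s^2 + 9*s - 4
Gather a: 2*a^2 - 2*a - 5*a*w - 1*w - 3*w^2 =2*a^2 + a*(-5*w - 2) - 3*w^2 - w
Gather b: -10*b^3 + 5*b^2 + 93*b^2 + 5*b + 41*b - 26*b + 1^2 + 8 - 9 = -10*b^3 + 98*b^2 + 20*b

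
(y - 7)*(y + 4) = y^2 - 3*y - 28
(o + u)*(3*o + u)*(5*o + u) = 15*o^3 + 23*o^2*u + 9*o*u^2 + u^3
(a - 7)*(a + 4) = a^2 - 3*a - 28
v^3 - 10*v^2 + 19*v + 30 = (v - 6)*(v - 5)*(v + 1)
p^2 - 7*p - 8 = (p - 8)*(p + 1)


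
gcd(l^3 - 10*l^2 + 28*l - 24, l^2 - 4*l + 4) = l^2 - 4*l + 4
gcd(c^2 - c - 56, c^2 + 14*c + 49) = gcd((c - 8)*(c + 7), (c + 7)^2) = c + 7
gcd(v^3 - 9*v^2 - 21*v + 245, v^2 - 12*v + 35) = v - 7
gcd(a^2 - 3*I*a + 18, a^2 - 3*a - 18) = 1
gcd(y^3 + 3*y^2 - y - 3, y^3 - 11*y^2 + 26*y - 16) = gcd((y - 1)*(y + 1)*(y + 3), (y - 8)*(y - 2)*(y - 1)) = y - 1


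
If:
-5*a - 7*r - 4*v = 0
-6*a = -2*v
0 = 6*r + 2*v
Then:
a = 0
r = 0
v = 0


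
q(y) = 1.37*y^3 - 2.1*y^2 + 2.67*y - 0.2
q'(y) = 4.11*y^2 - 4.2*y + 2.67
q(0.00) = -0.20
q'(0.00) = 2.67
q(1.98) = 7.49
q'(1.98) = 10.47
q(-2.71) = -50.12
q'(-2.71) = 44.24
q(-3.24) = -77.49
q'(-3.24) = 59.42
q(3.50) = 42.16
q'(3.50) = 38.32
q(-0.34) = -1.40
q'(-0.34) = 4.57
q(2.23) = 10.50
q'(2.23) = 13.74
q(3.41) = 38.81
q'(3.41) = 36.14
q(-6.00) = -387.74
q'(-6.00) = 175.83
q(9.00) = 852.46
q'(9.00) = 297.78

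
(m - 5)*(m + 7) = m^2 + 2*m - 35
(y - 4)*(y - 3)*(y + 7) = y^3 - 37*y + 84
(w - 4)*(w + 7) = w^2 + 3*w - 28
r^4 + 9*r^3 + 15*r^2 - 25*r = r*(r - 1)*(r + 5)^2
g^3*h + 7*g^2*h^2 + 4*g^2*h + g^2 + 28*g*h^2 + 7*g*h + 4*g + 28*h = (g + 4)*(g + 7*h)*(g*h + 1)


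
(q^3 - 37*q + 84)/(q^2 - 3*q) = q + 3 - 28/q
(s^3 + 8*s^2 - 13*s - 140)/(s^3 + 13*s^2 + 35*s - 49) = (s^2 + s - 20)/(s^2 + 6*s - 7)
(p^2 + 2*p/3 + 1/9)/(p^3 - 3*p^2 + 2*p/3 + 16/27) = 3*(3*p + 1)/(9*p^2 - 30*p + 16)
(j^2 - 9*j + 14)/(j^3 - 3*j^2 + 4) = (j - 7)/(j^2 - j - 2)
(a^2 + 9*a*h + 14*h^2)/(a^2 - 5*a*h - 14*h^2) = (a + 7*h)/(a - 7*h)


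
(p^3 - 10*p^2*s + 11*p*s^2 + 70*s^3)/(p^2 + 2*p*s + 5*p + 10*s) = (p^2 - 12*p*s + 35*s^2)/(p + 5)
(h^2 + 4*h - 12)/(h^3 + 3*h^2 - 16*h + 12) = 1/(h - 1)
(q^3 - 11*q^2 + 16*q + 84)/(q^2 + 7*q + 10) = (q^2 - 13*q + 42)/(q + 5)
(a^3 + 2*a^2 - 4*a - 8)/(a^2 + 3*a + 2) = (a^2 - 4)/(a + 1)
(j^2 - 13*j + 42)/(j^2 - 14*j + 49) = (j - 6)/(j - 7)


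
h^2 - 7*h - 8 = (h - 8)*(h + 1)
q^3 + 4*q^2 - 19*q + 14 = (q - 2)*(q - 1)*(q + 7)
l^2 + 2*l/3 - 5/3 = (l - 1)*(l + 5/3)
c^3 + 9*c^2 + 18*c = c*(c + 3)*(c + 6)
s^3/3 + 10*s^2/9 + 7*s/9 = s*(s/3 + 1/3)*(s + 7/3)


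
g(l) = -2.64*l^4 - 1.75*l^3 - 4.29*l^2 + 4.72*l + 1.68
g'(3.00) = -353.39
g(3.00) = -283.86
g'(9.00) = -8195.99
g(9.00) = -18900.12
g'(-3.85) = 562.56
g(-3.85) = -560.24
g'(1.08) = -23.97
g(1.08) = -4.02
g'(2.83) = -300.95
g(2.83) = -228.32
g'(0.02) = 4.55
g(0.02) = 1.77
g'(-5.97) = 2115.74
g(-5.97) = -3160.56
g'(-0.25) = 6.70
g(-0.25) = 0.25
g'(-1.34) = 32.20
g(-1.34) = -16.65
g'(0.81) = -11.29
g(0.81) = 0.62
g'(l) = -10.56*l^3 - 5.25*l^2 - 8.58*l + 4.72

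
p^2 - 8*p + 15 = (p - 5)*(p - 3)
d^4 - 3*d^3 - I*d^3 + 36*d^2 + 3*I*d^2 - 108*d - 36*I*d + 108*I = (d - 3)*(d - 6*I)*(d - I)*(d + 6*I)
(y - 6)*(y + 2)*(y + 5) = y^3 + y^2 - 32*y - 60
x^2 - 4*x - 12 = (x - 6)*(x + 2)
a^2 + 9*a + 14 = (a + 2)*(a + 7)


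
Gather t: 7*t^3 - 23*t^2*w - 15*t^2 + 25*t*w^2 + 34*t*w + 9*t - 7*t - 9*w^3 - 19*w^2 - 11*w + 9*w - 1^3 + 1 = 7*t^3 + t^2*(-23*w - 15) + t*(25*w^2 + 34*w + 2) - 9*w^3 - 19*w^2 - 2*w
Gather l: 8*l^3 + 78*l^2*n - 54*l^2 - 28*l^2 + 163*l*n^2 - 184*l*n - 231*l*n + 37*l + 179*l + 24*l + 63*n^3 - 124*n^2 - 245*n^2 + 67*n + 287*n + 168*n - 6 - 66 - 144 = 8*l^3 + l^2*(78*n - 82) + l*(163*n^2 - 415*n + 240) + 63*n^3 - 369*n^2 + 522*n - 216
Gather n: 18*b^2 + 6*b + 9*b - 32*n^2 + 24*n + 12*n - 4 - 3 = 18*b^2 + 15*b - 32*n^2 + 36*n - 7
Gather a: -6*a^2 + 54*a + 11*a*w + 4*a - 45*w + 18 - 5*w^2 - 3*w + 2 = -6*a^2 + a*(11*w + 58) - 5*w^2 - 48*w + 20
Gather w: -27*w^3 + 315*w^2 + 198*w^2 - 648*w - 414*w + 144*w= -27*w^3 + 513*w^2 - 918*w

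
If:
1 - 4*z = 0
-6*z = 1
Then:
No Solution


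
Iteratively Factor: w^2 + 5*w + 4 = (w + 1)*(w + 4)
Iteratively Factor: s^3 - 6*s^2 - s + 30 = (s + 2)*(s^2 - 8*s + 15) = (s - 3)*(s + 2)*(s - 5)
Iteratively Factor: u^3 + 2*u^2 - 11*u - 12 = (u - 3)*(u^2 + 5*u + 4) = (u - 3)*(u + 1)*(u + 4)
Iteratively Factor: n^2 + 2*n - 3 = (n - 1)*(n + 3)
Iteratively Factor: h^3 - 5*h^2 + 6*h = (h)*(h^2 - 5*h + 6) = h*(h - 3)*(h - 2)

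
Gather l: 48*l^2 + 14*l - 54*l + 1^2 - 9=48*l^2 - 40*l - 8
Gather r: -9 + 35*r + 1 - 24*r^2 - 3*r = -24*r^2 + 32*r - 8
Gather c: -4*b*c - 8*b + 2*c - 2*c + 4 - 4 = -4*b*c - 8*b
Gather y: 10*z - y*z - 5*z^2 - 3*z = -y*z - 5*z^2 + 7*z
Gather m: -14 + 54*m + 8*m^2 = 8*m^2 + 54*m - 14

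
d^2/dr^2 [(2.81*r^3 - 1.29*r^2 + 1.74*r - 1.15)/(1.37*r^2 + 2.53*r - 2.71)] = (-7.105427357601e-15*r^5 - 7.105427357601e-15*r^4 + 72.312582*r^3 - 157.284126*r^2 + 138.666024*r - 18.349134)/(2.571353*r^6 + 14.245671*r^5 + 11.048502*r^4 - 40.164509*r^3 - 21.855066*r^2 + 55.741719*r - 19.902511)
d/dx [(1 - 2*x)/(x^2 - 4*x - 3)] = 2*(x^2 - x + 5)/(x^4 - 8*x^3 + 10*x^2 + 24*x + 9)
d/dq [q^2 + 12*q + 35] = 2*q + 12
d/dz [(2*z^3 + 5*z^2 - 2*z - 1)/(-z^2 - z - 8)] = (-2*z^4 - 4*z^3 - 55*z^2 - 82*z + 15)/(z^4 + 2*z^3 + 17*z^2 + 16*z + 64)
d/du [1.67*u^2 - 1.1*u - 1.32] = 3.34*u - 1.1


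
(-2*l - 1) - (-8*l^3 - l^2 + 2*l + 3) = 8*l^3 + l^2 - 4*l - 4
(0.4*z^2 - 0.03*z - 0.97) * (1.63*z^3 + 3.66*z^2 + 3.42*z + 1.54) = 0.652*z^5 + 1.4151*z^4 - 0.3229*z^3 - 3.0368*z^2 - 3.3636*z - 1.4938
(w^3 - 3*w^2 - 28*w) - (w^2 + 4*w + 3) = w^3 - 4*w^2 - 32*w - 3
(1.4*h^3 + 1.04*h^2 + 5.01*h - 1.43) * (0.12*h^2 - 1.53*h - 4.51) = 0.168*h^5 - 2.0172*h^4 - 7.304*h^3 - 12.5273*h^2 - 20.4072*h + 6.4493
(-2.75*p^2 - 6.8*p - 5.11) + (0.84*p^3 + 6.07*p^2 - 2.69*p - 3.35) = 0.84*p^3 + 3.32*p^2 - 9.49*p - 8.46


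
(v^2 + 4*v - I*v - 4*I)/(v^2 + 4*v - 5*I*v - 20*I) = (v - I)/(v - 5*I)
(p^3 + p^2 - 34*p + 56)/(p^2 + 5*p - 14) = p - 4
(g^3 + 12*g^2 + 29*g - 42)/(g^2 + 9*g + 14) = (g^2 + 5*g - 6)/(g + 2)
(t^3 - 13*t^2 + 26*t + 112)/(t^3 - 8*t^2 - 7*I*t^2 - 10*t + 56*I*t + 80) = (t^2 - 5*t - 14)/(t^2 - 7*I*t - 10)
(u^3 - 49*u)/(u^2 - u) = (u^2 - 49)/(u - 1)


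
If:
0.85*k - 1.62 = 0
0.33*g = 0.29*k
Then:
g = 1.67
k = 1.91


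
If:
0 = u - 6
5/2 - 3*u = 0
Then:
No Solution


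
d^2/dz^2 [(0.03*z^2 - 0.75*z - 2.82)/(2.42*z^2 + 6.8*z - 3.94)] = (-9.77196*z^3 - 97.374024*z^2 - 321.34212*z - 353.826456)/(14.172488*z^6 + 119.47056*z^5 + 266.479752*z^4 - 74.58784*z^3 - 433.855464*z^2 + 316.68144*z - 61.162984)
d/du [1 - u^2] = -2*u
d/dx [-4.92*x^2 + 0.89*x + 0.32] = 0.89 - 9.84*x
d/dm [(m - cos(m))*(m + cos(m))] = 2*m + sin(2*m)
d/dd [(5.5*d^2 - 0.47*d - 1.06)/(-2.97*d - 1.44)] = (-16.335*d^2 - 15.84*d - 2.4714)/(8.8209*d^2 + 8.5536*d + 2.0736)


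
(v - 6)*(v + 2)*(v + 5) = v^3 + v^2 - 32*v - 60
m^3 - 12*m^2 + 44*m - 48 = (m - 6)*(m - 4)*(m - 2)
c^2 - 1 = (c - 1)*(c + 1)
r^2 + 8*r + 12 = (r + 2)*(r + 6)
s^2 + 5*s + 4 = (s + 1)*(s + 4)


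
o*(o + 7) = o^2 + 7*o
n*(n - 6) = n^2 - 6*n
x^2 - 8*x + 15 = (x - 5)*(x - 3)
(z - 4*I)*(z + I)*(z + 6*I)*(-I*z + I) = -I*z^4 + 3*z^3 + I*z^3 - 3*z^2 - 22*I*z^2 + 24*z + 22*I*z - 24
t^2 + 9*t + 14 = (t + 2)*(t + 7)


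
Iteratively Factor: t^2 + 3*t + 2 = (t + 2)*(t + 1)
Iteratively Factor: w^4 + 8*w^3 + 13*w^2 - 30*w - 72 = (w + 3)*(w^3 + 5*w^2 - 2*w - 24) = (w + 3)^2*(w^2 + 2*w - 8) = (w - 2)*(w + 3)^2*(w + 4)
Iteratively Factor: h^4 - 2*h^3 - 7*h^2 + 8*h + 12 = (h - 2)*(h^3 - 7*h - 6) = (h - 2)*(h + 2)*(h^2 - 2*h - 3) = (h - 2)*(h + 1)*(h + 2)*(h - 3)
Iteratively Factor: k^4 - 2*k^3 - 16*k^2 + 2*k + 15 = (k - 1)*(k^3 - k^2 - 17*k - 15) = (k - 5)*(k - 1)*(k^2 + 4*k + 3) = (k - 5)*(k - 1)*(k + 3)*(k + 1)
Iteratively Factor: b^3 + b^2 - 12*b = (b + 4)*(b^2 - 3*b) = b*(b + 4)*(b - 3)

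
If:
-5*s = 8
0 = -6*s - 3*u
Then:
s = -8/5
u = 16/5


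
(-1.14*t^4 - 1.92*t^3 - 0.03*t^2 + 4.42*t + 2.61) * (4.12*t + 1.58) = -4.6968*t^5 - 9.7116*t^4 - 3.1572*t^3 + 18.163*t^2 + 17.7368*t + 4.1238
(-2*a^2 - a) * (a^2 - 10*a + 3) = -2*a^4 + 19*a^3 + 4*a^2 - 3*a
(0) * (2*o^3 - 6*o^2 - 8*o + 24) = 0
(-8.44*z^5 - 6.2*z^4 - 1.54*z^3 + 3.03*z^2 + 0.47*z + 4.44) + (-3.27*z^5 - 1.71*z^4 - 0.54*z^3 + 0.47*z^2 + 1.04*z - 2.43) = -11.71*z^5 - 7.91*z^4 - 2.08*z^3 + 3.5*z^2 + 1.51*z + 2.01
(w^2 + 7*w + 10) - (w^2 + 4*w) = 3*w + 10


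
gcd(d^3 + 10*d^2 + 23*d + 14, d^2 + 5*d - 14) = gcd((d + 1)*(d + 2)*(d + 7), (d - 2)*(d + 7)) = d + 7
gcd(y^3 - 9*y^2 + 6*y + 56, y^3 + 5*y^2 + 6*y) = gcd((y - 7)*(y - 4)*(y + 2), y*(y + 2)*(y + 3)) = y + 2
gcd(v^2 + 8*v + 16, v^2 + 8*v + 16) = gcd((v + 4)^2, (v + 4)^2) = v^2 + 8*v + 16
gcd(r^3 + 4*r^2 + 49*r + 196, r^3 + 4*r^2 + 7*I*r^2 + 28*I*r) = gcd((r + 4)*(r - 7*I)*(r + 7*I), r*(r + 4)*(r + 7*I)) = r^2 + r*(4 + 7*I) + 28*I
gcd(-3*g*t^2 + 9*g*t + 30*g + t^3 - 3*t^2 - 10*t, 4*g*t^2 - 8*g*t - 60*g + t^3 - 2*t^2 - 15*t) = t - 5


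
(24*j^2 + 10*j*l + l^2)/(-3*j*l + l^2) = (-24*j^2 - 10*j*l - l^2)/(l*(3*j - l))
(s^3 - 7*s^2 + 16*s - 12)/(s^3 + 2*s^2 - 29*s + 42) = (s - 2)/(s + 7)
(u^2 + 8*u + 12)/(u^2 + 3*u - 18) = (u + 2)/(u - 3)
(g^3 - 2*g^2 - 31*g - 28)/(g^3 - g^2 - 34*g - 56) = (g + 1)/(g + 2)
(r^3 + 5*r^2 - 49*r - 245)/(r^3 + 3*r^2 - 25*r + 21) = (r^2 - 2*r - 35)/(r^2 - 4*r + 3)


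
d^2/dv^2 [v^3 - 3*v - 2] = 6*v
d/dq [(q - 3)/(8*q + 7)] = 31/(8*q + 7)^2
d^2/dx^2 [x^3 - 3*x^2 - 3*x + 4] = 6*x - 6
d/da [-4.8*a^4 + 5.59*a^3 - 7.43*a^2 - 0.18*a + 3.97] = -19.2*a^3 + 16.77*a^2 - 14.86*a - 0.18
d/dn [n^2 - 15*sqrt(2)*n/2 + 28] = 2*n - 15*sqrt(2)/2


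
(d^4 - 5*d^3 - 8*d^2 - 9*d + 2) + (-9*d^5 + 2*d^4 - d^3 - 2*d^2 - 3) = -9*d^5 + 3*d^4 - 6*d^3 - 10*d^2 - 9*d - 1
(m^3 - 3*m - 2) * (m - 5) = m^4 - 5*m^3 - 3*m^2 + 13*m + 10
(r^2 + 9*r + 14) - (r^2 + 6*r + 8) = 3*r + 6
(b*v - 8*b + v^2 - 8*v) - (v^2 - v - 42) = b*v - 8*b - 7*v + 42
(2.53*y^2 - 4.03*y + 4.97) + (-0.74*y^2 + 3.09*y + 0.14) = 1.79*y^2 - 0.94*y + 5.11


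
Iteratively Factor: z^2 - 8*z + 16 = (z - 4)*(z - 4)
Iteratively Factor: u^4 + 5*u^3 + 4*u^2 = (u + 1)*(u^3 + 4*u^2) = (u + 1)*(u + 4)*(u^2) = u*(u + 1)*(u + 4)*(u)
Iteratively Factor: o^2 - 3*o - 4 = (o - 4)*(o + 1)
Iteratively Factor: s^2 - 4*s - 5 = (s + 1)*(s - 5)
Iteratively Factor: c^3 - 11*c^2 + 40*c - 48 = (c - 4)*(c^2 - 7*c + 12) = (c - 4)^2*(c - 3)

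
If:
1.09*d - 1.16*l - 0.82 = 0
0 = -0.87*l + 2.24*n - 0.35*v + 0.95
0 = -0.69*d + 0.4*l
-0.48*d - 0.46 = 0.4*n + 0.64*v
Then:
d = -0.90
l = -1.55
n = -0.94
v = 0.55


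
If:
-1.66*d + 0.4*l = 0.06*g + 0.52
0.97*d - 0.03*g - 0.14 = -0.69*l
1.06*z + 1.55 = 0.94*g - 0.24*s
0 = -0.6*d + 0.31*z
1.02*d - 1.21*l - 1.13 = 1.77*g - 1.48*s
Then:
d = -0.24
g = 2.15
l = 0.63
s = 4.02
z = -0.46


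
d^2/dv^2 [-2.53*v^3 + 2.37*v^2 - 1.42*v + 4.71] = 4.74 - 15.18*v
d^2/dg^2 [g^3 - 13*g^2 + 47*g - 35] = 6*g - 26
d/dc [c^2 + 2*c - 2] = 2*c + 2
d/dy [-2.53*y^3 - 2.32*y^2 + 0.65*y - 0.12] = -7.59*y^2 - 4.64*y + 0.65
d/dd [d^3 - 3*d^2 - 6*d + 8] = 3*d^2 - 6*d - 6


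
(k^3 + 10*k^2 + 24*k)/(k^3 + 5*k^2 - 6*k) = (k + 4)/(k - 1)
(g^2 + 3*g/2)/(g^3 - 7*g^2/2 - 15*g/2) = 1/(g - 5)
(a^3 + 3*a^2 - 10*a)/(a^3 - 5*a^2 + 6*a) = (a + 5)/(a - 3)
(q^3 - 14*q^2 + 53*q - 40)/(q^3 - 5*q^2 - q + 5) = (q - 8)/(q + 1)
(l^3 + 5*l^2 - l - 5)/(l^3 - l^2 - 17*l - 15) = (l^2 + 4*l - 5)/(l^2 - 2*l - 15)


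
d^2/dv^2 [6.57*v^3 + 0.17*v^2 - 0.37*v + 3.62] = 39.42*v + 0.34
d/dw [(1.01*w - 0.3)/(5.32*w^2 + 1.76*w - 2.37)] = (-5.3732*w^2 + 3.192*w - 1.8657)/(28.3024*w^4 + 18.7264*w^3 - 22.1192*w^2 - 8.3424*w + 5.6169)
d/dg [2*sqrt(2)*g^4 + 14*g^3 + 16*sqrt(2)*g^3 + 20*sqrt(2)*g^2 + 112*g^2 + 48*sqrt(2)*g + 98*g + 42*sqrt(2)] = 8*sqrt(2)*g^3 + 42*g^2 + 48*sqrt(2)*g^2 + 40*sqrt(2)*g + 224*g + 48*sqrt(2) + 98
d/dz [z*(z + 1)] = 2*z + 1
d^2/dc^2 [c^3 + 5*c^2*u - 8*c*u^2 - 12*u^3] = 6*c + 10*u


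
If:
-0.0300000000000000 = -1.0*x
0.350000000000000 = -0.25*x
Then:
No Solution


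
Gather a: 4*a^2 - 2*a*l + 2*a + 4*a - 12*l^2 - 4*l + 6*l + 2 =4*a^2 + a*(6 - 2*l) - 12*l^2 + 2*l + 2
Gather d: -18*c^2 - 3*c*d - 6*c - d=-18*c^2 - 6*c + d*(-3*c - 1)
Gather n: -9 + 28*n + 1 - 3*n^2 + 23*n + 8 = -3*n^2 + 51*n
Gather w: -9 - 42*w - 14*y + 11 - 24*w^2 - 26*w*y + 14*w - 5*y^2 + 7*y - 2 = -24*w^2 + w*(-26*y - 28) - 5*y^2 - 7*y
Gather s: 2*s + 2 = 2*s + 2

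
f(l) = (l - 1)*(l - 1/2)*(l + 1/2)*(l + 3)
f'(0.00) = -0.50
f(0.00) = 0.75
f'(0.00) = -0.50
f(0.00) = 0.75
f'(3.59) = 238.57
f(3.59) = 215.71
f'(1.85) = 33.34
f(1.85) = 13.08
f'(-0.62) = 4.88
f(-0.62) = -0.52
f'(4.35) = 414.01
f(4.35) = 459.76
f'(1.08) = 4.52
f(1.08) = 0.30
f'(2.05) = 45.85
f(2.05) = 20.96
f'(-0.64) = 5.07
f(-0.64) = -0.62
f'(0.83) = 0.53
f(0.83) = -0.29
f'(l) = (l - 1)*(l - 1/2)*(l + 1/2) + (l - 1)*(l - 1/2)*(l + 3) + (l - 1)*(l + 1/2)*(l + 3) + (l - 1/2)*(l + 1/2)*(l + 3)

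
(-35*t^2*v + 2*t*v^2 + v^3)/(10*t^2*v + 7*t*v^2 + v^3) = (-35*t^2 + 2*t*v + v^2)/(10*t^2 + 7*t*v + v^2)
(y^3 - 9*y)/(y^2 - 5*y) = (y^2 - 9)/(y - 5)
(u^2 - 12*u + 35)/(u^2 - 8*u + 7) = (u - 5)/(u - 1)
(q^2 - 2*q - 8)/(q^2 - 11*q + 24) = (q^2 - 2*q - 8)/(q^2 - 11*q + 24)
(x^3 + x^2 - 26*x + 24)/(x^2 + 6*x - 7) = (x^2 + 2*x - 24)/(x + 7)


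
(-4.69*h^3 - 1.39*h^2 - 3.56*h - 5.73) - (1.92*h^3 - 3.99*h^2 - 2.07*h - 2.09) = -6.61*h^3 + 2.6*h^2 - 1.49*h - 3.64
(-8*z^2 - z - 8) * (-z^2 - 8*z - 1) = 8*z^4 + 65*z^3 + 24*z^2 + 65*z + 8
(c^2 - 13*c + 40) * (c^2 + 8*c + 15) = c^4 - 5*c^3 - 49*c^2 + 125*c + 600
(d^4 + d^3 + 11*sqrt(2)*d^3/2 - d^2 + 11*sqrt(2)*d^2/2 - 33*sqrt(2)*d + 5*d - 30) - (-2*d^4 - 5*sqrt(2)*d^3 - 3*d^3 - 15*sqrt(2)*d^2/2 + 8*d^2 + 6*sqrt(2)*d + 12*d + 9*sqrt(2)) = 3*d^4 + 4*d^3 + 21*sqrt(2)*d^3/2 - 9*d^2 + 13*sqrt(2)*d^2 - 39*sqrt(2)*d - 7*d - 30 - 9*sqrt(2)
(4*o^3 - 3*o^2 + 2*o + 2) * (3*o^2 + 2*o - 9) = 12*o^5 - o^4 - 36*o^3 + 37*o^2 - 14*o - 18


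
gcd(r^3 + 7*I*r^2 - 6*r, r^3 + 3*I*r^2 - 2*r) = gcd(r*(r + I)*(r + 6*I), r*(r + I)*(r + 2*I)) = r^2 + I*r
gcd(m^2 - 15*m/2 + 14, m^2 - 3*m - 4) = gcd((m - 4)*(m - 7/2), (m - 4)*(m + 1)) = m - 4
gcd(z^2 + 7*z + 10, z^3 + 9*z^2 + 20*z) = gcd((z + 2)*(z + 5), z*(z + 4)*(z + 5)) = z + 5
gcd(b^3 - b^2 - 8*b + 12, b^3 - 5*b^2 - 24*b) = b + 3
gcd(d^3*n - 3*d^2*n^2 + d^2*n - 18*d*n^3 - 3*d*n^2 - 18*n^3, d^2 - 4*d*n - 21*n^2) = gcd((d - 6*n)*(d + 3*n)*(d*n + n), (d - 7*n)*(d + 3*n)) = d + 3*n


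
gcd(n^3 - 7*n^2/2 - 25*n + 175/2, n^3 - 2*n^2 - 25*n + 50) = n^2 - 25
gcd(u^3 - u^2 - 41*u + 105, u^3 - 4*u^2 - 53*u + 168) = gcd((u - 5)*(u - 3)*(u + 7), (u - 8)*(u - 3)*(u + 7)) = u^2 + 4*u - 21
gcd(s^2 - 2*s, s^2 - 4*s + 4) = s - 2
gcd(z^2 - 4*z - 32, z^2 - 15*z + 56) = z - 8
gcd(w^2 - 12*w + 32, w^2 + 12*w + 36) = 1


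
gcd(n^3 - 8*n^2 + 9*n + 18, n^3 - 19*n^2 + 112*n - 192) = n - 3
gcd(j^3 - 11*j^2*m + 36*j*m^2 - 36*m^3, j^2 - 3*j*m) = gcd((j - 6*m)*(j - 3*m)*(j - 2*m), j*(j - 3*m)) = j - 3*m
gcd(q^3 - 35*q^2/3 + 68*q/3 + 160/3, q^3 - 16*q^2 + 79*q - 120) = q^2 - 13*q + 40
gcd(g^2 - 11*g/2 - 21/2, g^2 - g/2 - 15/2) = 1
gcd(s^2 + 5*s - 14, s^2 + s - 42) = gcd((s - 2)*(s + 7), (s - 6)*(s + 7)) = s + 7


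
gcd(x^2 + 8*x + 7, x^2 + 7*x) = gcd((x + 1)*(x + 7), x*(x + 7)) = x + 7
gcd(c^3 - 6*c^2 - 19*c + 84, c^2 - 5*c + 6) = c - 3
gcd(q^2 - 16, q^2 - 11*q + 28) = q - 4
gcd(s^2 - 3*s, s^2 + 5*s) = s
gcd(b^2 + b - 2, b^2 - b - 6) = b + 2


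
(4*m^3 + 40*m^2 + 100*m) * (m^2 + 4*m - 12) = 4*m^5 + 56*m^4 + 212*m^3 - 80*m^2 - 1200*m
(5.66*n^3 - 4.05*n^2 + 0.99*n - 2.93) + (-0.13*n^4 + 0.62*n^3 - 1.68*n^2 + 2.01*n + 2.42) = -0.13*n^4 + 6.28*n^3 - 5.73*n^2 + 3.0*n - 0.51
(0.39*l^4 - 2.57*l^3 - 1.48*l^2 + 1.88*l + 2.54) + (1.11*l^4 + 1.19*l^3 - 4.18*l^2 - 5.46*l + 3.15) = 1.5*l^4 - 1.38*l^3 - 5.66*l^2 - 3.58*l + 5.69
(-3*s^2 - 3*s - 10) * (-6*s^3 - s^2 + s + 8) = 18*s^5 + 21*s^4 + 60*s^3 - 17*s^2 - 34*s - 80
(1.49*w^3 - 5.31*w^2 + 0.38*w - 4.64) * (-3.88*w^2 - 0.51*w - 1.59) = -5.7812*w^5 + 19.8429*w^4 - 1.1354*w^3 + 26.2523*w^2 + 1.7622*w + 7.3776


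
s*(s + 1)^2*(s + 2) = s^4 + 4*s^3 + 5*s^2 + 2*s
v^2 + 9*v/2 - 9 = (v - 3/2)*(v + 6)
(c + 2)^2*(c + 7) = c^3 + 11*c^2 + 32*c + 28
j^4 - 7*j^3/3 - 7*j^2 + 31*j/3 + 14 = (j - 3)*(j - 7/3)*(j + 1)*(j + 2)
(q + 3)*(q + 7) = q^2 + 10*q + 21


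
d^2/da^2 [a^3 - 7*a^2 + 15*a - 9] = 6*a - 14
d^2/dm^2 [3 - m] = 0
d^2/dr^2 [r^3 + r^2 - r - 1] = 6*r + 2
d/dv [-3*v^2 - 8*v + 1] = -6*v - 8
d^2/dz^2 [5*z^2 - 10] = 10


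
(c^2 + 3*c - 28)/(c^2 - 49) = (c - 4)/(c - 7)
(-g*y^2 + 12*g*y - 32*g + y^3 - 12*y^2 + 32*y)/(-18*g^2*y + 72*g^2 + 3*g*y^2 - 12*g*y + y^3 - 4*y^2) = (-g*y + 8*g + y^2 - 8*y)/(-18*g^2 + 3*g*y + y^2)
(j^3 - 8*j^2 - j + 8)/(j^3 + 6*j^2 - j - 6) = (j - 8)/(j + 6)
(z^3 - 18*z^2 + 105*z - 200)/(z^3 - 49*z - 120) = (z^2 - 10*z + 25)/(z^2 + 8*z + 15)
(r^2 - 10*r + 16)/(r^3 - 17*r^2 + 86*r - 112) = 1/(r - 7)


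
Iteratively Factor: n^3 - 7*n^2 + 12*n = (n - 4)*(n^2 - 3*n) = (n - 4)*(n - 3)*(n)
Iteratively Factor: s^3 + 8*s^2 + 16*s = (s + 4)*(s^2 + 4*s) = s*(s + 4)*(s + 4)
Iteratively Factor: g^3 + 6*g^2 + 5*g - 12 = (g - 1)*(g^2 + 7*g + 12) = (g - 1)*(g + 4)*(g + 3)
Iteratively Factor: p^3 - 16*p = (p - 4)*(p^2 + 4*p) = (p - 4)*(p + 4)*(p)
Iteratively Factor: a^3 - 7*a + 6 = (a - 1)*(a^2 + a - 6) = (a - 1)*(a + 3)*(a - 2)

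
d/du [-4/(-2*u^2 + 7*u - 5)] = 4*(7 - 4*u)/(2*u^2 - 7*u + 5)^2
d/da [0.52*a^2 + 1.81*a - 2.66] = 1.04*a + 1.81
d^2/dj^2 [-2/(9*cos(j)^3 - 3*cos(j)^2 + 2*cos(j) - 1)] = 2*((-35*cos(j) + 24*cos(2*j) - 81*cos(3*j))*(9*cos(j)^3 - 3*cos(j)^2 + 2*cos(j) - 1)/4 - 2*(27*cos(j)^2 - 6*cos(j) + 2)^2*sin(j)^2)/(9*cos(j)^3 - 3*cos(j)^2 + 2*cos(j) - 1)^3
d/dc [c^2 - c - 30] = 2*c - 1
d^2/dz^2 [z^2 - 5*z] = 2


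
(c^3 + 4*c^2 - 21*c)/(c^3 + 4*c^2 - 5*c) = (c^2 + 4*c - 21)/(c^2 + 4*c - 5)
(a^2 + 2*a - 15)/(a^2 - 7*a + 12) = (a + 5)/(a - 4)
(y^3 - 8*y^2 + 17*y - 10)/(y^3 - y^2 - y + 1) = (y^2 - 7*y + 10)/(y^2 - 1)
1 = 1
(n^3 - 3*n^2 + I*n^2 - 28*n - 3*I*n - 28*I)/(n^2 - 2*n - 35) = (n^2 + n*(4 + I) + 4*I)/(n + 5)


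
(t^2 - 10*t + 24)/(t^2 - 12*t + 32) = (t - 6)/(t - 8)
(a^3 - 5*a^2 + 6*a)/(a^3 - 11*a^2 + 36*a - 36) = a/(a - 6)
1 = 1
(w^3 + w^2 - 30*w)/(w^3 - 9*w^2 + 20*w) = (w + 6)/(w - 4)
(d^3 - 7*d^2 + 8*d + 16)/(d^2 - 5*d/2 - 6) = 2*(d^2 - 3*d - 4)/(2*d + 3)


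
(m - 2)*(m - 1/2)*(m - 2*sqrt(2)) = m^3 - 2*sqrt(2)*m^2 - 5*m^2/2 + m + 5*sqrt(2)*m - 2*sqrt(2)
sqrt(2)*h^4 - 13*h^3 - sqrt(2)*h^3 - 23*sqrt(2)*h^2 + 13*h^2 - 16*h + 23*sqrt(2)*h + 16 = (h - 1)*(h - 8*sqrt(2))*(h + sqrt(2))*(sqrt(2)*h + 1)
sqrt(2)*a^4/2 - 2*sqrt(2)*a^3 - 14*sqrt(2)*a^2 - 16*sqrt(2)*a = a*(a - 8)*(a + 2)*(sqrt(2)*a/2 + sqrt(2))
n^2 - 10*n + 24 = (n - 6)*(n - 4)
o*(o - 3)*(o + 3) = o^3 - 9*o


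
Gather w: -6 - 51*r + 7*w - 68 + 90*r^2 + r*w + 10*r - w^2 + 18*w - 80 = 90*r^2 - 41*r - w^2 + w*(r + 25) - 154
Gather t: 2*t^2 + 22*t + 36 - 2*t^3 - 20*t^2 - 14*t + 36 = -2*t^3 - 18*t^2 + 8*t + 72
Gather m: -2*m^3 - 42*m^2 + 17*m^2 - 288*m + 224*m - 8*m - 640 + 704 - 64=-2*m^3 - 25*m^2 - 72*m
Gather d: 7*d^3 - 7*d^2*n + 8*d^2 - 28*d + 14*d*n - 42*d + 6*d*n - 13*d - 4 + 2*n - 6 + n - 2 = 7*d^3 + d^2*(8 - 7*n) + d*(20*n - 83) + 3*n - 12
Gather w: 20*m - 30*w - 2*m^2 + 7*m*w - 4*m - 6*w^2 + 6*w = -2*m^2 + 16*m - 6*w^2 + w*(7*m - 24)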